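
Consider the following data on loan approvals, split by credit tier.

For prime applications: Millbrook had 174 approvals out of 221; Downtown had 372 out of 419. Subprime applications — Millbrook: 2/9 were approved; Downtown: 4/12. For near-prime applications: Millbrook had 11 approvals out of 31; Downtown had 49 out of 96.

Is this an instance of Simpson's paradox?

No

Prime: Millbrook 174/221 = 78.7%, Downtown 372/419 = 88.8% → Downtown
Subprime: Millbrook 2/9 = 22.2%, Downtown 4/12 = 33.3% → Downtown
Near-prime: Millbrook 11/31 = 35.5%, Downtown 49/96 = 51.0% → Downtown
Overall: Millbrook 187/261 = 71.6%, Downtown 425/527 = 80.6% → Downtown
Downtown wins overall and in every credit group — no reversal.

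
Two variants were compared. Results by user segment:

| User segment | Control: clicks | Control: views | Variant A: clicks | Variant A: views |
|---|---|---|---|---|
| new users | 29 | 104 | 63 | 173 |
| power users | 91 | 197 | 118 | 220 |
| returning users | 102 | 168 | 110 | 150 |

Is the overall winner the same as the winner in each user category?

New users: Control 29/104 = 27.9%, Variant A 63/173 = 36.4% → Variant A
Power users: Control 91/197 = 46.2%, Variant A 118/220 = 53.6% → Variant A
Returning users: Control 102/168 = 60.7%, Variant A 110/150 = 73.3% → Variant A
Overall: Control 222/469 = 47.3%, Variant A 291/543 = 53.6% → Variant A
Variant A wins overall and in every user group — no reversal.

Yes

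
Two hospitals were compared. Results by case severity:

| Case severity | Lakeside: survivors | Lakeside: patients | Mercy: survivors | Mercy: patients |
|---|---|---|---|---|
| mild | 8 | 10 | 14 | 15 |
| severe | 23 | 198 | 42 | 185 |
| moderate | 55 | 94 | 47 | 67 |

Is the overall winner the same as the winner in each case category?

Mild: Lakeside 8/10 = 80.0%, Mercy 14/15 = 93.3% → Mercy
Severe: Lakeside 23/198 = 11.6%, Mercy 42/185 = 22.7% → Mercy
Moderate: Lakeside 55/94 = 58.5%, Mercy 47/67 = 70.1% → Mercy
Overall: Lakeside 86/302 = 28.5%, Mercy 103/267 = 38.6% → Mercy
Mercy wins overall and in every case group — no reversal.

Yes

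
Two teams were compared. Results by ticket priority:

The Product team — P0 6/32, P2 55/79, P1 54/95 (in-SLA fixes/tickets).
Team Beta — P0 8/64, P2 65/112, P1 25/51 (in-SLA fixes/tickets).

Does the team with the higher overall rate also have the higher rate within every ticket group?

P0: the Product team 6/32 = 18.8%, Team Beta 8/64 = 12.5% → the Product team
P2: the Product team 55/79 = 69.6%, Team Beta 65/112 = 58.0% → the Product team
P1: the Product team 54/95 = 56.8%, Team Beta 25/51 = 49.0% → the Product team
Overall: the Product team 115/206 = 55.8%, Team Beta 98/227 = 43.2% → the Product team
The Product team wins overall and in every ticket group — no reversal.

Yes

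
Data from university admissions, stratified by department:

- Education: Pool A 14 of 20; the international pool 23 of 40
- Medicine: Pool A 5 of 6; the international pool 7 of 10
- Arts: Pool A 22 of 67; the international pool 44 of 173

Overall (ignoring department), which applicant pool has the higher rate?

Education: Pool A 14/20 = 70.0%, the international pool 23/40 = 57.5% → Pool A
Medicine: Pool A 5/6 = 83.3%, the international pool 7/10 = 70.0% → Pool A
Arts: Pool A 22/67 = 32.8%, the international pool 44/173 = 25.4% → Pool A
Overall: Pool A 41/93 = 44.1%, the international pool 74/223 = 33.2% → Pool A

Pool A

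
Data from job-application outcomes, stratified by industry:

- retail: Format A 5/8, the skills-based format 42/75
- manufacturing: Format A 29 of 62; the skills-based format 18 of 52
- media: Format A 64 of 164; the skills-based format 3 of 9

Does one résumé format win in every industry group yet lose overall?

Yes

Retail: Format A 5/8 = 62.5%, the skills-based format 42/75 = 56.0% → Format A
Manufacturing: Format A 29/62 = 46.8%, the skills-based format 18/52 = 34.6% → Format A
Media: Format A 64/164 = 39.0%, the skills-based format 3/9 = 33.3% → Format A
Overall: Format A 98/234 = 41.9%, the skills-based format 63/136 = 46.3% → the skills-based format
Format A wins each industry group but the skills-based format wins overall — the comparison reverses. Format A's applications skew toward media, which has a lower base rate.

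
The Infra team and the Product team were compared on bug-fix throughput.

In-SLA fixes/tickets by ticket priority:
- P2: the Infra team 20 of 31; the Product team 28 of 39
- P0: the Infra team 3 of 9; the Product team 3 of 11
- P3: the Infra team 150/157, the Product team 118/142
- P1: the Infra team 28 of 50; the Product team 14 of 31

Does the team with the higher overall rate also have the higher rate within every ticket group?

P2: the Infra team 20/31 = 64.5%, the Product team 28/39 = 71.8% → the Product team
P0: the Infra team 3/9 = 33.3%, the Product team 3/11 = 27.3% → the Infra team
P3: the Infra team 150/157 = 95.5%, the Product team 118/142 = 83.1% → the Infra team
P1: the Infra team 28/50 = 56.0%, the Product team 14/31 = 45.2% → the Infra team
Overall: the Infra team 201/247 = 81.4%, the Product team 163/223 = 73.1% → the Infra team
Neither sweeps: the Infra team wins 3 of 4 groups, the Product team wins 1. The Infra team wins overall but not every group — no Simpson reversal.

No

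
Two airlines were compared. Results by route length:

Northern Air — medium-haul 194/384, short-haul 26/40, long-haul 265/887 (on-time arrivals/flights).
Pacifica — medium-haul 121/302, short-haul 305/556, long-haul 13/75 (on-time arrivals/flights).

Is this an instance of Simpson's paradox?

Medium-haul: Northern Air 194/384 = 50.5%, Pacifica 121/302 = 40.1% → Northern Air
Short-haul: Northern Air 26/40 = 65.0%, Pacifica 305/556 = 54.9% → Northern Air
Long-haul: Northern Air 265/887 = 29.9%, Pacifica 13/75 = 17.3% → Northern Air
Overall: Northern Air 485/1311 = 37.0%, Pacifica 439/933 = 47.1% → Pacifica
Northern Air wins each route group but Pacifica wins overall — the comparison reverses. Northern Air's flights skew toward long-haul, which has a lower base rate.

Yes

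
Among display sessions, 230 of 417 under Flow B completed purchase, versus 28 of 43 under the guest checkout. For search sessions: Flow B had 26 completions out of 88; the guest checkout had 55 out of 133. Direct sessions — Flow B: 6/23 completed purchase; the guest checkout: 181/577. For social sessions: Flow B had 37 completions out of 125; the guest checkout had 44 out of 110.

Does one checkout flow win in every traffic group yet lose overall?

Display: Flow B 230/417 = 55.2%, the guest checkout 28/43 = 65.1% → the guest checkout
Search: Flow B 26/88 = 29.5%, the guest checkout 55/133 = 41.4% → the guest checkout
Direct: Flow B 6/23 = 26.1%, the guest checkout 181/577 = 31.4% → the guest checkout
Social: Flow B 37/125 = 29.6%, the guest checkout 44/110 = 40.0% → the guest checkout
Overall: Flow B 299/653 = 45.8%, the guest checkout 308/863 = 35.7% → Flow B
The guest checkout wins each traffic group but Flow B wins overall — the comparison reverses. The guest checkout's sessions skew toward direct, which has a lower base rate.

Yes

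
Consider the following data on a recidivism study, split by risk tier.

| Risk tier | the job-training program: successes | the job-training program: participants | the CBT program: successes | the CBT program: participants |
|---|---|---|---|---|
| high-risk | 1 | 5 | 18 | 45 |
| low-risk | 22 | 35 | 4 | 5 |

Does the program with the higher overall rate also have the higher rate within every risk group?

High-risk: the job-training program 1/5 = 20.0%, the CBT program 18/45 = 40.0% → the CBT program
Low-risk: the job-training program 22/35 = 62.9%, the CBT program 4/5 = 80.0% → the CBT program
Overall: the job-training program 23/40 = 57.5%, the CBT program 22/50 = 44.0% → the job-training program
The CBT program wins each risk group but the job-training program wins overall — the comparison reverses. The CBT program's participants skew toward high-risk, which has a lower base rate.

No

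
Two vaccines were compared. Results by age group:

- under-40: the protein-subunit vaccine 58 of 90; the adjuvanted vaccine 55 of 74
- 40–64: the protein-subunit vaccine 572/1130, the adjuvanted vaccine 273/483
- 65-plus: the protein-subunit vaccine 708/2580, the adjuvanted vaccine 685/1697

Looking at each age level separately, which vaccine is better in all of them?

the adjuvanted vaccine

Under-40: the protein-subunit vaccine 58/90 = 64.4%, the adjuvanted vaccine 55/74 = 74.3% → the adjuvanted vaccine
40–64: the protein-subunit vaccine 572/1130 = 50.6%, the adjuvanted vaccine 273/483 = 56.5% → the adjuvanted vaccine
65-plus: the protein-subunit vaccine 708/2580 = 27.4%, the adjuvanted vaccine 685/1697 = 40.4% → the adjuvanted vaccine
The adjuvanted vaccine has the higher rate in all 3 groups.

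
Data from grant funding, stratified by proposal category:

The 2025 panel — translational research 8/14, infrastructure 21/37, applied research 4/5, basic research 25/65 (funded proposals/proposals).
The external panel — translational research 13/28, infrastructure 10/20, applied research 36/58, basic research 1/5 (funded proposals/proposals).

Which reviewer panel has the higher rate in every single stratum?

the 2025 panel

Translational research: the 2025 panel 8/14 = 57.1%, the external panel 13/28 = 46.4% → the 2025 panel
Infrastructure: the 2025 panel 21/37 = 56.8%, the external panel 10/20 = 50.0% → the 2025 panel
Applied research: the 2025 panel 4/5 = 80.0%, the external panel 36/58 = 62.1% → the 2025 panel
Basic research: the 2025 panel 25/65 = 38.5%, the external panel 1/5 = 20.0% → the 2025 panel
The 2025 panel has the higher rate in all 4 groups.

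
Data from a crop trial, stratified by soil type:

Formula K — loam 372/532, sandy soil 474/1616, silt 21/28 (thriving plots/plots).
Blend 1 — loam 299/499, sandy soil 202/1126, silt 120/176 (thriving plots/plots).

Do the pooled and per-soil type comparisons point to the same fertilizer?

Yes

Loam: Formula K 372/532 = 69.9%, Blend 1 299/499 = 59.9% → Formula K
Sandy soil: Formula K 474/1616 = 29.3%, Blend 1 202/1126 = 17.9% → Formula K
Silt: Formula K 21/28 = 75.0%, Blend 1 120/176 = 68.2% → Formula K
Overall: Formula K 867/2176 = 39.8%, Blend 1 621/1801 = 34.5% → Formula K
Formula K wins overall and in every soil group — no reversal.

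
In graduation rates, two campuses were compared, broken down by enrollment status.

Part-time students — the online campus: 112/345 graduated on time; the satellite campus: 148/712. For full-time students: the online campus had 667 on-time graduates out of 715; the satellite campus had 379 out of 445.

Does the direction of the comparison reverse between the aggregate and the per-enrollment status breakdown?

Part-time: the online campus 112/345 = 32.5%, the satellite campus 148/712 = 20.8% → the online campus
Full-time: the online campus 667/715 = 93.3%, the satellite campus 379/445 = 85.2% → the online campus
Overall: the online campus 779/1060 = 73.5%, the satellite campus 527/1157 = 45.5% → the online campus
The online campus wins overall and in every enrollment group — no reversal.

No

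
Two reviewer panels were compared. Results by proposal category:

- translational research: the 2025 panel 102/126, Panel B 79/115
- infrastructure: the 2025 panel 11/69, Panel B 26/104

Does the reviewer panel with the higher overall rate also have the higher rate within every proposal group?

No

Translational research: the 2025 panel 102/126 = 81.0%, Panel B 79/115 = 68.7% → the 2025 panel
Infrastructure: the 2025 panel 11/69 = 15.9%, Panel B 26/104 = 25.0% → Panel B
Overall: the 2025 panel 113/195 = 57.9%, Panel B 105/219 = 47.9% → the 2025 panel
Neither sweeps: the 2025 panel wins 1 of 2 groups, Panel B wins 1. The 2025 panel wins overall but not every group — no Simpson reversal.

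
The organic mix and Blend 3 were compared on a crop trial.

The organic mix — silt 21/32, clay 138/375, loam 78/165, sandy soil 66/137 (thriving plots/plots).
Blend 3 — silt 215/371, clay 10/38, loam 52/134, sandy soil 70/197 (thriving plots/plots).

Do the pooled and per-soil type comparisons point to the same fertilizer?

No

Silt: the organic mix 21/32 = 65.6%, Blend 3 215/371 = 58.0% → the organic mix
Clay: the organic mix 138/375 = 36.8%, Blend 3 10/38 = 26.3% → the organic mix
Loam: the organic mix 78/165 = 47.3%, Blend 3 52/134 = 38.8% → the organic mix
Sandy soil: the organic mix 66/137 = 48.2%, Blend 3 70/197 = 35.5% → the organic mix
Overall: the organic mix 303/709 = 42.7%, Blend 3 347/740 = 46.9% → Blend 3
The organic mix wins each soil group but Blend 3 wins overall — the comparison reverses. The organic mix's plots skew toward clay, which has a lower base rate.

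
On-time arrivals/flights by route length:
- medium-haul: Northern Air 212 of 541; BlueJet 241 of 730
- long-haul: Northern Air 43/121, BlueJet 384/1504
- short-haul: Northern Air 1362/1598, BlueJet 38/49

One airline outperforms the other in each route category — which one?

Medium-haul: Northern Air 212/541 = 39.2%, BlueJet 241/730 = 33.0% → Northern Air
Long-haul: Northern Air 43/121 = 35.5%, BlueJet 384/1504 = 25.5% → Northern Air
Short-haul: Northern Air 1362/1598 = 85.2%, BlueJet 38/49 = 77.6% → Northern Air
Northern Air has the higher rate in all 3 groups.

Northern Air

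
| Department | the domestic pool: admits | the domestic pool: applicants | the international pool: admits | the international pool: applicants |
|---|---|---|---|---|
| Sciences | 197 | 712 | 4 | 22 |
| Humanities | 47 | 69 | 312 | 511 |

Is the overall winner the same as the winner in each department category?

No

Sciences: the domestic pool 197/712 = 27.7%, the international pool 4/22 = 18.2% → the domestic pool
Humanities: the domestic pool 47/69 = 68.1%, the international pool 312/511 = 61.1% → the domestic pool
Overall: the domestic pool 244/781 = 31.2%, the international pool 316/533 = 59.3% → the international pool
The domestic pool wins each department group but the international pool wins overall — the comparison reverses. The domestic pool's applicants skew toward Sciences, which has a lower base rate.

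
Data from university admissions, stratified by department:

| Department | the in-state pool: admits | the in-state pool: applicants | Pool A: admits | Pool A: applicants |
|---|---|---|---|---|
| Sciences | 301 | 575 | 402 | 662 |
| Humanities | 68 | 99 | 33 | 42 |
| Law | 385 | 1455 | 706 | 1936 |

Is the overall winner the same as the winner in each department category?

Sciences: the in-state pool 301/575 = 52.3%, Pool A 402/662 = 60.7% → Pool A
Humanities: the in-state pool 68/99 = 68.7%, Pool A 33/42 = 78.6% → Pool A
Law: the in-state pool 385/1455 = 26.5%, Pool A 706/1936 = 36.5% → Pool A
Overall: the in-state pool 754/2129 = 35.4%, Pool A 1141/2640 = 43.2% → Pool A
Pool A wins overall and in every department group — no reversal.

Yes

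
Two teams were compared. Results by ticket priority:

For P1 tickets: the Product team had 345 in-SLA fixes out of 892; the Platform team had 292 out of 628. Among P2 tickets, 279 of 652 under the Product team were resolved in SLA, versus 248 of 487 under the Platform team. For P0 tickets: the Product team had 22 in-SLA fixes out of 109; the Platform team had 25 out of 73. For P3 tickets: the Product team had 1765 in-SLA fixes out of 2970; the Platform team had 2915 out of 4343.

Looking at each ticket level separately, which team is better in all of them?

the Platform team

P1: the Product team 345/892 = 38.7%, the Platform team 292/628 = 46.5% → the Platform team
P2: the Product team 279/652 = 42.8%, the Platform team 248/487 = 50.9% → the Platform team
P0: the Product team 22/109 = 20.2%, the Platform team 25/73 = 34.2% → the Platform team
P3: the Product team 1765/2970 = 59.4%, the Platform team 2915/4343 = 67.1% → the Platform team
The Platform team has the higher rate in all 4 groups.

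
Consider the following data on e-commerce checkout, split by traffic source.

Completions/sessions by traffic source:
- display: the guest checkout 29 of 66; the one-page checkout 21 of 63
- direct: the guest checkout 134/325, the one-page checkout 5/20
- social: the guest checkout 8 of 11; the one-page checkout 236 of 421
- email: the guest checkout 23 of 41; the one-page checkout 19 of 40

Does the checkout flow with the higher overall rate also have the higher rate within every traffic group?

Display: the guest checkout 29/66 = 43.9%, the one-page checkout 21/63 = 33.3% → the guest checkout
Direct: the guest checkout 134/325 = 41.2%, the one-page checkout 5/20 = 25.0% → the guest checkout
Social: the guest checkout 8/11 = 72.7%, the one-page checkout 236/421 = 56.1% → the guest checkout
Email: the guest checkout 23/41 = 56.1%, the one-page checkout 19/40 = 47.5% → the guest checkout
Overall: the guest checkout 194/443 = 43.8%, the one-page checkout 281/544 = 51.7% → the one-page checkout
The guest checkout wins each traffic group but the one-page checkout wins overall — the comparison reverses. The guest checkout's sessions skew toward direct, which has a lower base rate.

No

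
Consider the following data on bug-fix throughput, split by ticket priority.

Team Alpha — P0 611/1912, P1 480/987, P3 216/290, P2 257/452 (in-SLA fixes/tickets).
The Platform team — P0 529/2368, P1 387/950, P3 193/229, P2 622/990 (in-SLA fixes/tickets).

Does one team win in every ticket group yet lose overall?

P0: Team Alpha 611/1912 = 32.0%, the Platform team 529/2368 = 22.3% → Team Alpha
P1: Team Alpha 480/987 = 48.6%, the Platform team 387/950 = 40.7% → Team Alpha
P3: Team Alpha 216/290 = 74.5%, the Platform team 193/229 = 84.3% → the Platform team
P2: Team Alpha 257/452 = 56.9%, the Platform team 622/990 = 62.8% → the Platform team
Overall: Team Alpha 1564/3641 = 43.0%, the Platform team 1731/4537 = 38.2% → Team Alpha
Neither sweeps: Team Alpha wins 2 of 4 groups, the Platform team wins 2. Team Alpha wins overall but not every group — no Simpson reversal.

No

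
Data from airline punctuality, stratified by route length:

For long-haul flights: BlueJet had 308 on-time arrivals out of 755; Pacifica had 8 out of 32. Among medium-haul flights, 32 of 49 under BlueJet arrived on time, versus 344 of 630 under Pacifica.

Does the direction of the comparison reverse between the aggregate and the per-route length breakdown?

Yes

Long-haul: BlueJet 308/755 = 40.8%, Pacifica 8/32 = 25.0% → BlueJet
Medium-haul: BlueJet 32/49 = 65.3%, Pacifica 344/630 = 54.6% → BlueJet
Overall: BlueJet 340/804 = 42.3%, Pacifica 352/662 = 53.2% → Pacifica
BlueJet wins each route group but Pacifica wins overall — the comparison reverses. BlueJet's flights skew toward long-haul, which has a lower base rate.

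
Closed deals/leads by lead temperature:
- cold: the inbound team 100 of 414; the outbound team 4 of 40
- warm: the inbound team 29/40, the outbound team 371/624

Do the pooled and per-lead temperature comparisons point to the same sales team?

No

Cold: the inbound team 100/414 = 24.2%, the outbound team 4/40 = 10.0% → the inbound team
Warm: the inbound team 29/40 = 72.5%, the outbound team 371/624 = 59.5% → the inbound team
Overall: the inbound team 129/454 = 28.4%, the outbound team 375/664 = 56.5% → the outbound team
The inbound team wins each lead group but the outbound team wins overall — the comparison reverses. The inbound team's leads skew toward cold, which has a lower base rate.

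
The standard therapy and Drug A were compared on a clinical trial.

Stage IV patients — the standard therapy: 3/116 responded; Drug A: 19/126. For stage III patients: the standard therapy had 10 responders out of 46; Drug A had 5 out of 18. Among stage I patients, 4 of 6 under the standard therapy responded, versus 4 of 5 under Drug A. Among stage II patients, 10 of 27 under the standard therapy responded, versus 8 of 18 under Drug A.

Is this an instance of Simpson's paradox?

Stage IV: the standard therapy 3/116 = 2.6%, Drug A 19/126 = 15.1% → Drug A
Stage III: the standard therapy 10/46 = 21.7%, Drug A 5/18 = 27.8% → Drug A
Stage I: the standard therapy 4/6 = 66.7%, Drug A 4/5 = 80.0% → Drug A
Stage II: the standard therapy 10/27 = 37.0%, Drug A 8/18 = 44.4% → Drug A
Overall: the standard therapy 27/195 = 13.8%, Drug A 36/167 = 21.6% → Drug A
Drug A wins overall and in every disease group — no reversal.

No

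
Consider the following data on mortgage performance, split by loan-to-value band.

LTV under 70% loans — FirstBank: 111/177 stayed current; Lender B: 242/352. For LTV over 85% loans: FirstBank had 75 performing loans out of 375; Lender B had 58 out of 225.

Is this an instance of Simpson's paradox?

No

LTV under 70%: FirstBank 111/177 = 62.7%, Lender B 242/352 = 68.8% → Lender B
LTV over 85%: FirstBank 75/375 = 20.0%, Lender B 58/225 = 25.8% → Lender B
Overall: FirstBank 186/552 = 33.7%, Lender B 300/577 = 52.0% → Lender B
Lender B wins overall and in every loan-to-value group — no reversal.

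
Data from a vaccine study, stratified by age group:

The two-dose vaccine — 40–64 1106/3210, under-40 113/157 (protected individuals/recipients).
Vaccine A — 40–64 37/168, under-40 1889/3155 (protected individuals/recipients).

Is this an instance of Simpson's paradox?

Yes

40–64: the two-dose vaccine 1106/3210 = 34.5%, Vaccine A 37/168 = 22.0% → the two-dose vaccine
Under-40: the two-dose vaccine 113/157 = 72.0%, Vaccine A 1889/3155 = 59.9% → the two-dose vaccine
Overall: the two-dose vaccine 1219/3367 = 36.2%, Vaccine A 1926/3323 = 58.0% → Vaccine A
The two-dose vaccine wins each age group but Vaccine A wins overall — the comparison reverses. The two-dose vaccine's recipients skew toward 40–64, which has a lower base rate.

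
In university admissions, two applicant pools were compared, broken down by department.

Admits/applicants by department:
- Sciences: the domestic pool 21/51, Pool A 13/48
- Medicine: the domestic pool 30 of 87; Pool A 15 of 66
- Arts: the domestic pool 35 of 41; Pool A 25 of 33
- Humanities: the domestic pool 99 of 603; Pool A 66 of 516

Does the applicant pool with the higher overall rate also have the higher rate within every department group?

Sciences: the domestic pool 21/51 = 41.2%, Pool A 13/48 = 27.1% → the domestic pool
Medicine: the domestic pool 30/87 = 34.5%, Pool A 15/66 = 22.7% → the domestic pool
Arts: the domestic pool 35/41 = 85.4%, Pool A 25/33 = 75.8% → the domestic pool
Humanities: the domestic pool 99/603 = 16.4%, Pool A 66/516 = 12.8% → the domestic pool
Overall: the domestic pool 185/782 = 23.7%, Pool A 119/663 = 17.9% → the domestic pool
The domestic pool wins overall and in every department group — no reversal.

Yes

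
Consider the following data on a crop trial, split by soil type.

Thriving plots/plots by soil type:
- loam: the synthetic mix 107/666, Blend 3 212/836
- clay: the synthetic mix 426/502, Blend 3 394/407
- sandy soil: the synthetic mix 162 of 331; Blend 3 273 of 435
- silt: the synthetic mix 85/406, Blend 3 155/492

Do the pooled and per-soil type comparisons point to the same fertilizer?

Loam: the synthetic mix 107/666 = 16.1%, Blend 3 212/836 = 25.4% → Blend 3
Clay: the synthetic mix 426/502 = 84.9%, Blend 3 394/407 = 96.8% → Blend 3
Sandy soil: the synthetic mix 162/331 = 48.9%, Blend 3 273/435 = 62.8% → Blend 3
Silt: the synthetic mix 85/406 = 20.9%, Blend 3 155/492 = 31.5% → Blend 3
Overall: the synthetic mix 780/1905 = 40.9%, Blend 3 1034/2170 = 47.6% → Blend 3
Blend 3 wins overall and in every soil group — no reversal.

Yes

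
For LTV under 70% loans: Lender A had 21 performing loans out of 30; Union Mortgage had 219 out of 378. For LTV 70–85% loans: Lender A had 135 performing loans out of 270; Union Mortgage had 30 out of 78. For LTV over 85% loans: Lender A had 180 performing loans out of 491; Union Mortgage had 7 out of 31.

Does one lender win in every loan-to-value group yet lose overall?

Yes

LTV under 70%: Lender A 21/30 = 70.0%, Union Mortgage 219/378 = 57.9% → Lender A
LTV 70–85%: Lender A 135/270 = 50.0%, Union Mortgage 30/78 = 38.5% → Lender A
LTV over 85%: Lender A 180/491 = 36.7%, Union Mortgage 7/31 = 22.6% → Lender A
Overall: Lender A 336/791 = 42.5%, Union Mortgage 256/487 = 52.6% → Union Mortgage
Lender A wins each loan-to-value group but Union Mortgage wins overall — the comparison reverses. Lender A's loans skew toward LTV over 85%, which has a lower base rate.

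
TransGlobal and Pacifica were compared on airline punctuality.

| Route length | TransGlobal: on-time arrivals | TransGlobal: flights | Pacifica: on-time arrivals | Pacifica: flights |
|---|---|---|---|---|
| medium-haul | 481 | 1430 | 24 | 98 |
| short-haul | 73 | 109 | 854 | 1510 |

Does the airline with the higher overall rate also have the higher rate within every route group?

Medium-haul: TransGlobal 481/1430 = 33.6%, Pacifica 24/98 = 24.5% → TransGlobal
Short-haul: TransGlobal 73/109 = 67.0%, Pacifica 854/1510 = 56.6% → TransGlobal
Overall: TransGlobal 554/1539 = 36.0%, Pacifica 878/1608 = 54.6% → Pacifica
TransGlobal wins each route group but Pacifica wins overall — the comparison reverses. TransGlobal's flights skew toward medium-haul, which has a lower base rate.

No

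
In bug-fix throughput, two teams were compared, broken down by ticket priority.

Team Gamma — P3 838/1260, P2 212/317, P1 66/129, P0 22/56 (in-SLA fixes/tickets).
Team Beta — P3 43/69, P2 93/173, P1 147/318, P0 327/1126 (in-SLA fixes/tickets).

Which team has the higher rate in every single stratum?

P3: Team Gamma 838/1260 = 66.5%, Team Beta 43/69 = 62.3% → Team Gamma
P2: Team Gamma 212/317 = 66.9%, Team Beta 93/173 = 53.8% → Team Gamma
P1: Team Gamma 66/129 = 51.2%, Team Beta 147/318 = 46.2% → Team Gamma
P0: Team Gamma 22/56 = 39.3%, Team Beta 327/1126 = 29.0% → Team Gamma
Team Gamma has the higher rate in all 4 groups.

Team Gamma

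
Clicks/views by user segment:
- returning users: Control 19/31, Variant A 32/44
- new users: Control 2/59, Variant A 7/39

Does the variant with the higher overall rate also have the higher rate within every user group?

Returning users: Control 19/31 = 61.3%, Variant A 32/44 = 72.7% → Variant A
New users: Control 2/59 = 3.4%, Variant A 7/39 = 17.9% → Variant A
Overall: Control 21/90 = 23.3%, Variant A 39/83 = 47.0% → Variant A
Variant A wins overall and in every user group — no reversal.

Yes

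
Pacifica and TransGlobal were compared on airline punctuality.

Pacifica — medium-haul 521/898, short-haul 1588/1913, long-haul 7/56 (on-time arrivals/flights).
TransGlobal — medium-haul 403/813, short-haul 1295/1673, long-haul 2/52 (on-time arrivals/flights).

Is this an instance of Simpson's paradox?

Medium-haul: Pacifica 521/898 = 58.0%, TransGlobal 403/813 = 49.6% → Pacifica
Short-haul: Pacifica 1588/1913 = 83.0%, TransGlobal 1295/1673 = 77.4% → Pacifica
Long-haul: Pacifica 7/56 = 12.5%, TransGlobal 2/52 = 3.8% → Pacifica
Overall: Pacifica 2116/2867 = 73.8%, TransGlobal 1700/2538 = 67.0% → Pacifica
Pacifica wins overall and in every route group — no reversal.

No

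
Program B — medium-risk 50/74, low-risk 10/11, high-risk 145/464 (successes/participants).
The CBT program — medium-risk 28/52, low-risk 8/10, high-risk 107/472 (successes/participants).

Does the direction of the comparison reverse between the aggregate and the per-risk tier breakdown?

No

Medium-risk: Program B 50/74 = 67.6%, the CBT program 28/52 = 53.8% → Program B
Low-risk: Program B 10/11 = 90.9%, the CBT program 8/10 = 80.0% → Program B
High-risk: Program B 145/464 = 31.2%, the CBT program 107/472 = 22.7% → Program B
Overall: Program B 205/549 = 37.3%, the CBT program 143/534 = 26.8% → Program B
Program B wins overall and in every risk group — no reversal.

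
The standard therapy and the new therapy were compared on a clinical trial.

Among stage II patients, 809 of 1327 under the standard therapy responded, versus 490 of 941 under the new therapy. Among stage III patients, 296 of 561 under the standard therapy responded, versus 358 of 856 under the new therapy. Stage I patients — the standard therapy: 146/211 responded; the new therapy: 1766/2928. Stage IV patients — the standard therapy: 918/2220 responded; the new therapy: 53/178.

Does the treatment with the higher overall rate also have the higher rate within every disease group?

Stage II: the standard therapy 809/1327 = 61.0%, the new therapy 490/941 = 52.1% → the standard therapy
Stage III: the standard therapy 296/561 = 52.8%, the new therapy 358/856 = 41.8% → the standard therapy
Stage I: the standard therapy 146/211 = 69.2%, the new therapy 1766/2928 = 60.3% → the standard therapy
Stage IV: the standard therapy 918/2220 = 41.4%, the new therapy 53/178 = 29.8% → the standard therapy
Overall: the standard therapy 2169/4319 = 50.2%, the new therapy 2667/4903 = 54.4% → the new therapy
The standard therapy wins each disease group but the new therapy wins overall — the comparison reverses. The standard therapy's patients skew toward stage IV, which has a lower base rate.

No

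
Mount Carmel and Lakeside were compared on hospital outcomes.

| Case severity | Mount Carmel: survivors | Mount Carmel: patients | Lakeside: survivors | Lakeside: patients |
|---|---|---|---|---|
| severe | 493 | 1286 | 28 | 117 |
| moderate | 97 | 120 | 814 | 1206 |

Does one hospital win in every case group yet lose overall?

Severe: Mount Carmel 493/1286 = 38.3%, Lakeside 28/117 = 23.9% → Mount Carmel
Moderate: Mount Carmel 97/120 = 80.8%, Lakeside 814/1206 = 67.5% → Mount Carmel
Overall: Mount Carmel 590/1406 = 42.0%, Lakeside 842/1323 = 63.6% → Lakeside
Mount Carmel wins each case group but Lakeside wins overall — the comparison reverses. Mount Carmel's patients skew toward severe, which has a lower base rate.

Yes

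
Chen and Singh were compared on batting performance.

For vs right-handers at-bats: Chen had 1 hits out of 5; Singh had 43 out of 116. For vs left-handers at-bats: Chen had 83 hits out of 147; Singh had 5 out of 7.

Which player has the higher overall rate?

Vs right-handers: Chen 1/5 = 20.0%, Singh 43/116 = 37.1% → Singh
Vs left-handers: Chen 83/147 = 56.5%, Singh 5/7 = 71.4% → Singh
Overall: Chen 84/152 = 55.3%, Singh 48/123 = 39.0% → Chen
(Singh wins every pitcher group but Chen wins overall — Singh's at-bats skew toward the low-rate vs right-handers group.)

Chen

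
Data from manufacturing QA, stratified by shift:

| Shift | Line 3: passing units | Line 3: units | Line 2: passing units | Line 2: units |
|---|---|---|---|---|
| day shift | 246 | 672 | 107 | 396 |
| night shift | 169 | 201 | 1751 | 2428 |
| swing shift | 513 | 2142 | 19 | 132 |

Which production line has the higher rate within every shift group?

Line 3

Day shift: Line 3 246/672 = 36.6%, Line 2 107/396 = 27.0% → Line 3
Night shift: Line 3 169/201 = 84.1%, Line 2 1751/2428 = 72.1% → Line 3
Swing shift: Line 3 513/2142 = 23.9%, Line 2 19/132 = 14.4% → Line 3
Line 3 has the higher rate in all 3 groups.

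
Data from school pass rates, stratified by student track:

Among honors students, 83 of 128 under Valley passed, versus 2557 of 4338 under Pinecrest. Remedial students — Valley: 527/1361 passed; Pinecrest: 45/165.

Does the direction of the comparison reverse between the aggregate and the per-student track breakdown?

Honors: Valley 83/128 = 64.8%, Pinecrest 2557/4338 = 58.9% → Valley
Remedial: Valley 527/1361 = 38.7%, Pinecrest 45/165 = 27.3% → Valley
Overall: Valley 610/1489 = 41.0%, Pinecrest 2602/4503 = 57.8% → Pinecrest
Valley wins each student group but Pinecrest wins overall — the comparison reverses. Valley's students skew toward remedial, which has a lower base rate.

Yes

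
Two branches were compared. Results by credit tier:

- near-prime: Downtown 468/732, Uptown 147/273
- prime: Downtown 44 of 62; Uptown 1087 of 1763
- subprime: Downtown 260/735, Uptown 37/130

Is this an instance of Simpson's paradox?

Near-prime: Downtown 468/732 = 63.9%, Uptown 147/273 = 53.8% → Downtown
Prime: Downtown 44/62 = 71.0%, Uptown 1087/1763 = 61.7% → Downtown
Subprime: Downtown 260/735 = 35.4%, Uptown 37/130 = 28.5% → Downtown
Overall: Downtown 772/1529 = 50.5%, Uptown 1271/2166 = 58.7% → Uptown
Downtown wins each credit group but Uptown wins overall — the comparison reverses. Downtown's applications skew toward subprime, which has a lower base rate.

Yes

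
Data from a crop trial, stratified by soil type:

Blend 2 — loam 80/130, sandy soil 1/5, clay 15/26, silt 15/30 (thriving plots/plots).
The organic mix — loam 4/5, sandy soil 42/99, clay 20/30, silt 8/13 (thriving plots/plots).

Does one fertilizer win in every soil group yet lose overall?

Loam: Blend 2 80/130 = 61.5%, the organic mix 4/5 = 80.0% → the organic mix
Sandy soil: Blend 2 1/5 = 20.0%, the organic mix 42/99 = 42.4% → the organic mix
Clay: Blend 2 15/26 = 57.7%, the organic mix 20/30 = 66.7% → the organic mix
Silt: Blend 2 15/30 = 50.0%, the organic mix 8/13 = 61.5% → the organic mix
Overall: Blend 2 111/191 = 58.1%, the organic mix 74/147 = 50.3% → Blend 2
The organic mix wins each soil group but Blend 2 wins overall — the comparison reverses. The organic mix's plots skew toward sandy soil, which has a lower base rate.

Yes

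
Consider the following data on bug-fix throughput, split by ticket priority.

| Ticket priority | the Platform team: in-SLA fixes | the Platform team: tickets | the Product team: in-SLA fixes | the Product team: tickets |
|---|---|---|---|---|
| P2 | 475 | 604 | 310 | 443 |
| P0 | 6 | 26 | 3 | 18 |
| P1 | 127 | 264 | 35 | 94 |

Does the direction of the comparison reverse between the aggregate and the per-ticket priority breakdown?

No

P2: the Platform team 475/604 = 78.6%, the Product team 310/443 = 70.0% → the Platform team
P0: the Platform team 6/26 = 23.1%, the Product team 3/18 = 16.7% → the Platform team
P1: the Platform team 127/264 = 48.1%, the Product team 35/94 = 37.2% → the Platform team
Overall: the Platform team 608/894 = 68.0%, the Product team 348/555 = 62.7% → the Platform team
The Platform team wins overall and in every ticket group — no reversal.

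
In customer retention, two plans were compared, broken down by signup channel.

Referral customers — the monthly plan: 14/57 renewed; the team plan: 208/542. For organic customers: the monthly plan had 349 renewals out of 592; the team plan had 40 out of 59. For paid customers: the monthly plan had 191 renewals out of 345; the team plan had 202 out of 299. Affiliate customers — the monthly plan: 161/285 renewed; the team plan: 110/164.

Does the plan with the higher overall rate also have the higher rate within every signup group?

No

Referral: the monthly plan 14/57 = 24.6%, the team plan 208/542 = 38.4% → the team plan
Organic: the monthly plan 349/592 = 59.0%, the team plan 40/59 = 67.8% → the team plan
Paid: the monthly plan 191/345 = 55.4%, the team plan 202/299 = 67.6% → the team plan
Affiliate: the monthly plan 161/285 = 56.5%, the team plan 110/164 = 67.1% → the team plan
Overall: the monthly plan 715/1279 = 55.9%, the team plan 560/1064 = 52.6% → the monthly plan
The team plan wins each signup group but the monthly plan wins overall — the comparison reverses. The team plan's customers skew toward referral, which has a lower base rate.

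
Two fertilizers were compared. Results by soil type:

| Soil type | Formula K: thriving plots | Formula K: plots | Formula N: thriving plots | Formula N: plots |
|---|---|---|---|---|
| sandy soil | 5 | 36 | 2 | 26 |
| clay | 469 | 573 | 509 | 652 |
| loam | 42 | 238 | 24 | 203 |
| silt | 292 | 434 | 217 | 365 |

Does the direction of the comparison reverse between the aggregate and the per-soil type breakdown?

No

Sandy soil: Formula K 5/36 = 13.9%, Formula N 2/26 = 7.7% → Formula K
Clay: Formula K 469/573 = 81.8%, Formula N 509/652 = 78.1% → Formula K
Loam: Formula K 42/238 = 17.6%, Formula N 24/203 = 11.8% → Formula K
Silt: Formula K 292/434 = 67.3%, Formula N 217/365 = 59.5% → Formula K
Overall: Formula K 808/1281 = 63.1%, Formula N 752/1246 = 60.4% → Formula K
Formula K wins overall and in every soil group — no reversal.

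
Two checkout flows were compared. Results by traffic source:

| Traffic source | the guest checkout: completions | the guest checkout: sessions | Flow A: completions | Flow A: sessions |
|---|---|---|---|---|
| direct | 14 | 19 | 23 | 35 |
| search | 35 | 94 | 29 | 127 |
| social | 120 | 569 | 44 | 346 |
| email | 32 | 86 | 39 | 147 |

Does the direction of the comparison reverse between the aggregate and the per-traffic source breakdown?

Direct: the guest checkout 14/19 = 73.7%, Flow A 23/35 = 65.7% → the guest checkout
Search: the guest checkout 35/94 = 37.2%, Flow A 29/127 = 22.8% → the guest checkout
Social: the guest checkout 120/569 = 21.1%, Flow A 44/346 = 12.7% → the guest checkout
Email: the guest checkout 32/86 = 37.2%, Flow A 39/147 = 26.5% → the guest checkout
Overall: the guest checkout 201/768 = 26.2%, Flow A 135/655 = 20.6% → the guest checkout
The guest checkout wins overall and in every traffic group — no reversal.

No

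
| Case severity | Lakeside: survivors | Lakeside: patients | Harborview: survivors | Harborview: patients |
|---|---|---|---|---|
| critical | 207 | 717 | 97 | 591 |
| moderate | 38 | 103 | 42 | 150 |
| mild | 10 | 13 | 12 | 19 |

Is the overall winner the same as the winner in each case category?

Yes

Critical: Lakeside 207/717 = 28.9%, Harborview 97/591 = 16.4% → Lakeside
Moderate: Lakeside 38/103 = 36.9%, Harborview 42/150 = 28.0% → Lakeside
Mild: Lakeside 10/13 = 76.9%, Harborview 12/19 = 63.2% → Lakeside
Overall: Lakeside 255/833 = 30.6%, Harborview 151/760 = 19.9% → Lakeside
Lakeside wins overall and in every case group — no reversal.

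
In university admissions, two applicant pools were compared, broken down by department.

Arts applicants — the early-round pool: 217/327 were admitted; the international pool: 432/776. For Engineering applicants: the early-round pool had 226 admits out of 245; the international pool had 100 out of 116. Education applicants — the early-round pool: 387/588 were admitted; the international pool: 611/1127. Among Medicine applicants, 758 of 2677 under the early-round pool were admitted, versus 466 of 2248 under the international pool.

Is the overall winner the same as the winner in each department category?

Yes

Arts: the early-round pool 217/327 = 66.4%, the international pool 432/776 = 55.7% → the early-round pool
Engineering: the early-round pool 226/245 = 92.2%, the international pool 100/116 = 86.2% → the early-round pool
Education: the early-round pool 387/588 = 65.8%, the international pool 611/1127 = 54.2% → the early-round pool
Medicine: the early-round pool 758/2677 = 28.3%, the international pool 466/2248 = 20.7% → the early-round pool
Overall: the early-round pool 1588/3837 = 41.4%, the international pool 1609/4267 = 37.7% → the early-round pool
The early-round pool wins overall and in every department group — no reversal.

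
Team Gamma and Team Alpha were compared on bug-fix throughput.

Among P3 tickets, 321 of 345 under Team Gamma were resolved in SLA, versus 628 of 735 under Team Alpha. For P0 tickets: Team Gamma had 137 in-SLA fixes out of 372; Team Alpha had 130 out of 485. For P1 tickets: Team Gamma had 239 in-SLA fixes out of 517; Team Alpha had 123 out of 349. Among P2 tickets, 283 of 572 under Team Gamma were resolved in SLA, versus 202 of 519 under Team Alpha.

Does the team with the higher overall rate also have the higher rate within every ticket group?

Yes

P3: Team Gamma 321/345 = 93.0%, Team Alpha 628/735 = 85.4% → Team Gamma
P0: Team Gamma 137/372 = 36.8%, Team Alpha 130/485 = 26.8% → Team Gamma
P1: Team Gamma 239/517 = 46.2%, Team Alpha 123/349 = 35.2% → Team Gamma
P2: Team Gamma 283/572 = 49.5%, Team Alpha 202/519 = 38.9% → Team Gamma
Overall: Team Gamma 980/1806 = 54.3%, Team Alpha 1083/2088 = 51.9% → Team Gamma
Team Gamma wins overall and in every ticket group — no reversal.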